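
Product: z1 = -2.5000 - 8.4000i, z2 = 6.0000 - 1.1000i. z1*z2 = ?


Real = -2.5*6 - (-8.4)*(-1.1) = -15 - 9.24 = -24.24
Imag = -2.5*(-1.1) + 6*(-8.4) = 2.75 - (50.4) = -47.65

-24.2400 - 47.6500i


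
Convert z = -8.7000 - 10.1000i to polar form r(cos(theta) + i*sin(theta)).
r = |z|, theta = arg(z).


r = sqrt(75.69+102.01) = sqrt(177.7) = 13.3304
theta = atan2(-10.1, -8.7) = -130.7412 degrees

r = 13.3304, theta = -130.7412 degrees


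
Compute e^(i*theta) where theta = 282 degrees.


cos(282°) = 0.2079
sin(282°) = -0.9781

e^(i*282°) = 0.2079 - 0.9781i


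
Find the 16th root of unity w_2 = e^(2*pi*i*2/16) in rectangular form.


Angle = 360*2/16 = 45°
a = cos(45°) = 0.7071
b = sin(45°) = 0.7071

0.7071 + 0.7071i


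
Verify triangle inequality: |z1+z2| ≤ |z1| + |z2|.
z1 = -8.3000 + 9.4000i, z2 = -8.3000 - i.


|z1| = sqrt((-8.3)^2 + 9.4^2) = sqrt(157.25) = 12.5399
|z2| = sqrt((-8.3)^2 + (-1)^2) = sqrt(69.89) = 8.3600
z1+z2 = -16.6000 + 8.4000i
|z1+z2| = sqrt(346.12) = 18.6043
|z1|+|z2| = 12.5399 + 8.3600 = 20.8999

|z1+z2| = 18.6043 ≤ |z1|+|z2| = 20.8999 (verified)


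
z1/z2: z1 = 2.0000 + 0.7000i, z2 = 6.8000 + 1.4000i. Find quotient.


Conjugate of z2 = 6.8000 - 1.4000i
Numerator: (2.0000 + 0.7000i)(6.8000 - 1.4000i) = 14.5800 + 1.9600i
Denominator: 6.8^2 + 1.4^2 = 48.2
Result = (14.5800 + 1.9600i)/48.2

0.3025 + 0.0407i


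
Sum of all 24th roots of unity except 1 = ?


With w = e^(2*pi*i/24), all 24 of the 24th roots of unity w^0 = 1, w, ..., w^(23) sum to 0: 1 + w + ... + w^(23) = (1 - w^24)/(1 - w) = 0 since w^24 = 1, w ≠ 1.
Removing the root 1: w + w^2 + ... + w^(23) = 0 - 1 = -1

Sum = -1


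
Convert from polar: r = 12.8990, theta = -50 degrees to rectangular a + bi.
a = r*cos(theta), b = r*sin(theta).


a = 12.8990*cos(-50°) = 12.8990*0.64279 = 8.2913
b = 12.8990*sin(-50°) = 12.8990*(-0.766044) = -9.8812

8.2913 - 9.8812i


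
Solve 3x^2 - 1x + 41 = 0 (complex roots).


disc = (-1)^2 - 4*3*41 = 1 - 492 = -491
sqrt(|disc|) = sqrt(491) = 22.1585
Real part = 1/(2*3) = 0.1667
Imag part = 22.1585/(2*3) = 3.6931

0.1667 ± 3.6931i


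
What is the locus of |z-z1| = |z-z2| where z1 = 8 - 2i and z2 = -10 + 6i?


Equal distances means the locus is the perpendicular bisector of z1 and z2.
Midpoint = ((8+(-10))/2, (-2+6)/2) = (-1.0000, 2.0000)

Perpendicular bisector through (-1.0000, 2.0000)


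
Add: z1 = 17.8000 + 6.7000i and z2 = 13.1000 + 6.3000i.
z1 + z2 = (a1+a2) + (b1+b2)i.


Real: 17.8 + 13.1 = 30.9
Imag: 6.7 + 6.3 = 13

30.9000 + 13.0000i


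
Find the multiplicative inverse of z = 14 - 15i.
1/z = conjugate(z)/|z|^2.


|z|^2 = 196+225 = 421
1/z = (14 + 15i)/421

1/z = 0.0333 + 0.0356i


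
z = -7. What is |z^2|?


|z| = sqrt(49+0) = sqrt(49) = 7
|z^2| = |z|^2 = 7^2 = 49

|z^2| = 49


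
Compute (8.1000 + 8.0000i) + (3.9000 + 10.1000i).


Real: 8.1 + 3.9 = 12
Imag: 8 + 10.1 = 18.1

12.0000 + 18.1000i


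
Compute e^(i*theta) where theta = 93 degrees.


cos(93°) = -0.0523
sin(93°) = 0.9986

e^(i*93°) = -0.0523 + 0.9986i


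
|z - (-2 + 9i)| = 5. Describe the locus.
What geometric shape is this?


|z - z0| = r is a circle with center z0 and radius r.
Center = (-2, 9), radius = 5

Circle with center (-2, 9) and radius 5


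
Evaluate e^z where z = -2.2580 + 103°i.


e^-2.2580 = 0.1046
cos(103°) = -0.225
sin(103°) = 0.9744
Real = 0.1046*(-0.225) = -0.0235
Imag = 0.1046*0.9744 = 0.1019

-0.0235 + 0.1019i


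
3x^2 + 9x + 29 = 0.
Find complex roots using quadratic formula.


disc = 9^2 - 4*3*29 = 81 - 348 = -267
sqrt(|disc|) = sqrt(267) = 16.3401
Real part = -9/(2*3) = -1.5000
Imag part = 16.3401/(2*3) = 2.7234

-1.5000 ± 2.7234i


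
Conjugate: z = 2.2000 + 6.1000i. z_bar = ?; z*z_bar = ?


z_bar = 2.2000 - 6.1000i
z*z_bar = 2.2^2 + 6.1^2 = 4.84 + 37.21 = 42.05

z_bar = 2.2000 - 6.1000i, z*z_bar = 42.05


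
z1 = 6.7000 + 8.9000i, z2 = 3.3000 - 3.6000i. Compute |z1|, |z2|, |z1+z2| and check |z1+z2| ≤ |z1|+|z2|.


|z1| = sqrt(6.7^2 + 8.9^2) = sqrt(124.1) = 11.1400
|z2| = sqrt(3.3^2 + (-3.6)^2) = sqrt(23.85) = 4.8836
z1+z2 = 10.0000 + 5.3000i
|z1+z2| = sqrt(128.09) = 11.3177
|z1|+|z2| = 11.1400 + 4.8836 = 16.0236

|z1+z2| = 11.3177 ≤ |z1|+|z2| = 16.0236 (verified)


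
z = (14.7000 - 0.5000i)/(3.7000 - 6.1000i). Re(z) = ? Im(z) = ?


Multiply by conjugate: (14.7000 - 0.5000i)(3.7000 + 6.1000i) / (3.7^2 + (-6.1)^2)
Numerator real = 14.7*3.7 - (0.5)*(-6.1) = 57.44
Numerator imag = -0.5*3.7 - 14.7*(-6.1) = 87.82
Denominator = 50.9
Re(z) = 57.44/50.9 = 1.1285
Im(z) = 87.82/50.9 = 1.7253

Re(z) = 1.1285, Im(z) = 1.7253


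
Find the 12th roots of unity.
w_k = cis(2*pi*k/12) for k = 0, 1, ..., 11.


The 12th roots of unity are cis(360k/12°) for k=0..11
Angle step = 360/12 = 30°
Primitive root: cis(30°)
Primitive root = 0.8660 + 0.5000i

12 roots at angles: 0°, 30°, 60°, 90°, 120°, 150°, 180°, 210°, 240°, 270°, 300°, 330°


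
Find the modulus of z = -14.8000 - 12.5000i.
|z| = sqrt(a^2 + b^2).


|z| = sqrt((-14.8)^2 + (-12.5)^2) = sqrt(219.04 + 156.25) = sqrt(375.29) = 19.3724

|z| = 19.3724


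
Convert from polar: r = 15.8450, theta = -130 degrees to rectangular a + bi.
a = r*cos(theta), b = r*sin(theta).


a = 15.8450*cos(-130°) = 15.8450*(-0.64279) = -10.1850
b = 15.8450*sin(-130°) = 15.8450*(-0.766044) = -12.1380

-10.1850 - 12.1380i


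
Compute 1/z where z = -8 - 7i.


|z|^2 = 64+49 = 113
1/z = (-8 + 7i)/113

1/z = -0.0708 + 0.0619i


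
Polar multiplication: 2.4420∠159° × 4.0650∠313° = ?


r = 2.4420 * 4.0650 = 9.9267
theta = 159° + 313° = 472° = 112° (mod 360)

9.9267 cis(112°)


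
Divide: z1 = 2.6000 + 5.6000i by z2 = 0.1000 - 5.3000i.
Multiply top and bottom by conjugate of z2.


Conjugate of z2 = 0.1000 + 5.3000i
Numerator: (2.6000 + 5.6000i)(0.1000 + 5.3000i) = -29.4200 + 14.3400i
Denominator: 0.1^2 + (-5.3)^2 = 28.1
Result = (-29.4200 + 14.3400i)/28.1

-1.0470 + 0.5103i


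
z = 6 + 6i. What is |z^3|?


|z| = sqrt(36+36) = sqrt(72) = 8.4853
|z^3| = |z|^3 = (sqrt(72))^3 = 72*sqrt(72)

|z^3| = 72*sqrt(72) ≈ 610.9403


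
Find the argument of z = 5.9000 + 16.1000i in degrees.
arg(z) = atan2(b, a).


Re = 5.9, Im = 16.1
arg = atan2(16.1, 5.9) = 69.8742 degrees

arg(z) = 69.8742 degrees


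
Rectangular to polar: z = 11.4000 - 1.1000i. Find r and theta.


r = sqrt(129.96+1.21) = sqrt(131.17) = 11.4529
theta = atan2(-1.1, 11.4) = -5.5115 degrees

r = 11.4529, theta = -5.5115 degrees


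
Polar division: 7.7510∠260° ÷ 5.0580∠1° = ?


r = 7.7510 / 5.0580 = 1.5324
theta = 260° - 1° = 259° = 259° (mod 360)

1.5324 cis(259°)


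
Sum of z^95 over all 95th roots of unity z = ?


The roots are w_k = w^k with w = e^(2*pi*i/95), and (w^k)^95 = (w^95)^k.
So S = 1 + u + u^2 + ... + u^(94) with u = w^95.
95 = 1*95 + 0, so 95 is a multiple of 95 and u = (w^95)^1 = 1.
Every one of the 95 terms equals 1: S = 95

S = 95


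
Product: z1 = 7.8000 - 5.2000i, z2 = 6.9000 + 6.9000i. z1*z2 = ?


Real = 7.8*6.9 - (-5.2)*6.9 = 53.82 - (-35.88) = 89.7
Imag = 7.8*6.9 + 6.9*(-5.2) = 53.82 - (35.88) = 17.94

89.7000 + 17.9400i


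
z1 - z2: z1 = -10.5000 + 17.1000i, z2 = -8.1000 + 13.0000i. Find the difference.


Real: -10.5 + 8.1 = -2.4
Imag: 17.1 - 13 = 4.1

-2.4000 + 4.1000i


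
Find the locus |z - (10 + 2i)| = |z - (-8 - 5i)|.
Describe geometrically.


Equal distances means the locus is the perpendicular bisector of z1 and z2.
Midpoint = ((10+(-8))/2, (2+(-5))/2) = (1.0000, -1.5000)

Perpendicular bisector through (1.0000, -1.5000)


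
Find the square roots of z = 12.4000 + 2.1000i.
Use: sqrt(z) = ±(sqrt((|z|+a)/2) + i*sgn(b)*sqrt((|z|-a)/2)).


|z| = sqrt(153.76+4.41) = 12.5766
sqrt((|z|+a)/2) = sqrt((12.5766+12.4)/2) = sqrt(12.4883) = 3.5339
sqrt((|z|-a)/2) = sqrt((12.5766-12.4)/2) = sqrt(0.0883) = 0.2971

±(3.5339 + 0.2971i) i.e. 3.5339 + 0.2971i and -3.5339 - 0.2971i


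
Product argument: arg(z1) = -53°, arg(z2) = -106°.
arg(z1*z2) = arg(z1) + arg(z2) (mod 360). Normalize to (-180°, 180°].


arg(z1*z2) = -53° - 106° = -159°
Normalized to (-180°, 180°]: -159°

-159°


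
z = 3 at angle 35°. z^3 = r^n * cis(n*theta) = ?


r^3 = 3^3 = 27
n*theta = 3*35° = 105° = 105° (mod 360)
a = 27*cos(105°) = -6.9881
b = 27*sin(105°) = 26.0800

27 cis(105°) = -6.9881 + 26.0800i


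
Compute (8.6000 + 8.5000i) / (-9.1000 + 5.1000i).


Conjugate of z2 = -9.1000 - 5.1000i
Numerator: (8.6000 + 8.5000i)(-9.1000 - 5.1000i) = -34.9100 - 121.2100i
Denominator: (-9.1)^2 + 5.1^2 = 108.82
Result = (-34.9100 - 121.2100i)/108.82

-0.3208 - 1.1139i


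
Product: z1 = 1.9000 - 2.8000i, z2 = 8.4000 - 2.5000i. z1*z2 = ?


Real = 1.9*8.4 - (-2.8)*(-2.5) = 15.96 - 7 = 8.96
Imag = 1.9*(-2.5) + 8.4*(-2.8) = -4.75 - (23.52) = -28.27

8.9600 - 28.2700i


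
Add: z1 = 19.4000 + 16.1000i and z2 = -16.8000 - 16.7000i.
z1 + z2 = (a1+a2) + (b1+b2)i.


Real: 19.4 - 16.8 = 2.6
Imag: 16.1 - 16.7 = -0.6

2.6000 - 0.6000i


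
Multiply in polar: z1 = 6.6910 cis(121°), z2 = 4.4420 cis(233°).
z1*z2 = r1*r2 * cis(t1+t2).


r = 6.6910 * 4.4420 = 29.7214
theta = 121° + 233° = 354° = 354° (mod 360)

29.7214 cis(354°)


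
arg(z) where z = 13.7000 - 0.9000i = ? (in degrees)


Re = 13.7, Im = -0.9
arg = atan2(-0.9, 13.7) = -3.7586 degrees

arg(z) = -3.7586 degrees


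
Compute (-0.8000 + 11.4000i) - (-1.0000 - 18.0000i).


Real: -0.8 + 1 = 0.2
Imag: 11.4 + 18 = 29.4

0.2000 + 29.4000i


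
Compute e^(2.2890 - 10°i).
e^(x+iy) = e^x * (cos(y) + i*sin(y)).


e^2.2890 = 9.8651
cos(-10°) = 0.9848
sin(-10°) = -0.17365
Real = 9.8651*0.9848 = 9.7152
Imag = 9.8651*(-0.17365) = -1.7131

9.7152 - 1.7131i


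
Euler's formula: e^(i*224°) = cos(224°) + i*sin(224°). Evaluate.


cos(224°) = -0.7193
sin(224°) = -0.6947

e^(i*224°) = -0.7193 - 0.6947i


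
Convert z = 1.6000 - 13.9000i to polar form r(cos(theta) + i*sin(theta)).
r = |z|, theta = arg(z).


r = sqrt(2.56+193.21) = sqrt(195.77) = 13.9918
theta = atan2(-13.9, 1.6) = -83.4337 degrees

r = 13.9918, theta = -83.4337 degrees


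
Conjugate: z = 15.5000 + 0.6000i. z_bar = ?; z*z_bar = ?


z_bar = 15.5000 - 0.6000i
z*z_bar = 15.5^2 + 0.6^2 = 240.25 + 0.36 = 240.61

z_bar = 15.5000 - 0.6000i, z*z_bar = 240.61


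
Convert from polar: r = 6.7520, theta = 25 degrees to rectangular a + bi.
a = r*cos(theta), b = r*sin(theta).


a = 6.7520*cos(25°) = 6.7520*0.90631 = 6.1194
b = 6.7520*sin(25°) = 6.7520*0.42262 = 2.8535

6.1194 + 2.8535i


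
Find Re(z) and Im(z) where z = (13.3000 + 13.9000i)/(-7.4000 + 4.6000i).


Multiply by conjugate: (13.3000 + 13.9000i)(-7.4000 - 4.6000i) / ((-7.4)^2 + 4.6^2)
Numerator real = 13.3*(-7.4) + 13.9*4.6 = -34.48
Numerator imag = 13.9*(-7.4) - 13.3*4.6 = -164.04
Denominator = 75.92
Re(z) = -34.48/75.92 = -0.4542
Im(z) = -164.04/75.92 = -2.1607

Re(z) = -0.4542, Im(z) = -2.1607


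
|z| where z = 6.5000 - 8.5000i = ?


|z| = sqrt(6.5^2 + (-8.5)^2) = sqrt(42.25 + 72.25) = sqrt(114.5) = 10.7005

|z| = 10.7005


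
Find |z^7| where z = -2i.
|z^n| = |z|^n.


|z| = sqrt(0+4) = sqrt(4) = 2
|z^7| = |z|^7 = 2^7 = 128

|z^7| = 128


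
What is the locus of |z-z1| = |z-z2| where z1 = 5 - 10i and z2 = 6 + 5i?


Equal distances means the locus is the perpendicular bisector of z1 and z2.
Midpoint = ((5+6)/2, (-10+5)/2) = (5.5000, -2.5000)

Perpendicular bisector through (5.5000, -2.5000)


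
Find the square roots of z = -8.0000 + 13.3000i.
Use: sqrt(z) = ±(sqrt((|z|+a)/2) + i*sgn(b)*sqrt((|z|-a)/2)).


|z| = sqrt(64+176.89) = 15.5206
sqrt((|z|+a)/2) = sqrt((15.5206+(-8))/2) = sqrt(3.7603) = 1.9392
sqrt((|z|-a)/2) = sqrt((15.5206-(-8))/2) = sqrt(11.7603) = 3.4293

±(1.9392 + 3.4293i) i.e. 1.9392 + 3.4293i and -1.9392 - 3.4293i


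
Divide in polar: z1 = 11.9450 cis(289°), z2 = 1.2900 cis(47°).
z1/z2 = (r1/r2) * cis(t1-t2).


r = 11.9450 / 1.2900 = 9.2597
theta = 289° - 47° = 242° = 242° (mod 360)

9.2597 cis(242°)


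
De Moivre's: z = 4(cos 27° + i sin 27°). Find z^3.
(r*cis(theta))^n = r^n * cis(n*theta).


r^3 = 4^3 = 64
n*theta = 3*27° = 81° = 81° (mod 360)
a = 64*cos(81°) = 10.0118
b = 64*sin(81°) = 63.2121

64 cis(81°) = 10.0118 + 63.2121i


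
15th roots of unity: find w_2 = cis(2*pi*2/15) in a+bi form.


Angle = 360*2/15 = 48°
a = cos(48°) = 0.6691
b = sin(48°) = 0.7431

0.6691 + 0.7431i


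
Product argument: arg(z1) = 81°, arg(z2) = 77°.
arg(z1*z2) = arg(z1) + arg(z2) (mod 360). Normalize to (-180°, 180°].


arg(z1*z2) = 81° + 77° = 158°
Normalized to (-180°, 180°]: 158°

158°


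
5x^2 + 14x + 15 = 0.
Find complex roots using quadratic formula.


disc = 14^2 - 4*5*15 = 196 - 300 = -104
sqrt(|disc|) = sqrt(104) = 10.1980
Real part = -14/(2*5) = -1.4000
Imag part = 10.1980/(2*5) = 1.0198

-1.4000 ± 1.0198i


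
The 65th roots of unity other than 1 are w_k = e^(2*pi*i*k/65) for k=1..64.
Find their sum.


With w = e^(2*pi*i/65), all 65 of the 65th roots of unity w^0 = 1, w, ..., w^(64) sum to 0: 1 + w + ... + w^(64) = (1 - w^65)/(1 - w) = 0 since w^65 = 1, w ≠ 1.
Removing the root 1: w + w^2 + ... + w^(64) = 0 - 1 = -1

Sum = -1


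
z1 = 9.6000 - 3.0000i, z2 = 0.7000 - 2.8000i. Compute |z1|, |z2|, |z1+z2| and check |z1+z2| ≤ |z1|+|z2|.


|z1| = sqrt(9.6^2 + (-3)^2) = sqrt(101.16) = 10.0578
|z2| = sqrt(0.7^2 + (-2.8)^2) = sqrt(8.33) = 2.8862
z1+z2 = 10.3000 - 5.8000i
|z1+z2| = sqrt(139.73) = 11.8207
|z1|+|z2| = 10.0578 + 2.8862 = 12.9440

|z1+z2| = 11.8207 ≤ |z1|+|z2| = 12.9440 (verified)


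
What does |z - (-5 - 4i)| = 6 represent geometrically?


|z - z0| = r is a circle with center z0 and radius r.
Center = (-5, -4), radius = 6

Circle with center (-5, -4) and radius 6


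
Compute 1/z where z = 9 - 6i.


|z|^2 = 81+36 = 117
1/z = (9 + 6i)/117

1/z = 0.0769 + 0.0513i


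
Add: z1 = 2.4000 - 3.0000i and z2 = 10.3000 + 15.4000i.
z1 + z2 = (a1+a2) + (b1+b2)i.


Real: 2.4 + 10.3 = 12.7
Imag: -3 + 15.4 = 12.4

12.7000 + 12.4000i


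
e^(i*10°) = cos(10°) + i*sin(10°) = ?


cos(10°) = 0.9848
sin(10°) = 0.1736

e^(i*10°) = 0.9848 + 0.1736i


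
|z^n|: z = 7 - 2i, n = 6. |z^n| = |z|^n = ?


|z| = sqrt(49+4) = sqrt(53) = 7.2801
|z^6| = |z|^6 = (sqrt(53))^6 = 53^3 = 148877

|z^6| = 148877


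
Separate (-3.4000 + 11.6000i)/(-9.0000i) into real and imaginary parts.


Multiply by conjugate: (-3.4000 + 11.6000i)(9.0000i) / (0^2 + (-9)^2)
Numerator real = -3.4*0 + 11.6*(-9) = -104.4
Numerator imag = 11.6*0 - (-3.4)*(-9) = -30.6
Denominator = 81
Re(z) = -104.4/81 = -1.2889
Im(z) = -30.6/81 = -0.3778

Re(z) = -1.2889, Im(z) = -0.3778


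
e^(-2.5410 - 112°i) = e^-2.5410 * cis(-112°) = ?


e^-2.5410 = 0.0788
cos(-112°) = -0.3746
sin(-112°) = -0.9272
Real = 0.0788*(-0.3746) = -0.0295
Imag = 0.0788*(-0.9272) = -0.0731

-0.0295 - 0.0731i


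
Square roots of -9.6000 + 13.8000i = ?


|z| = sqrt(92.16+190.44) = 16.8107
sqrt((|z|+a)/2) = sqrt((16.8107+(-9.6))/2) = sqrt(3.6054) = 1.8988
sqrt((|z|-a)/2) = sqrt((16.8107-(-9.6))/2) = sqrt(13.2054) = 3.6339

±(1.8988 + 3.6339i) i.e. 1.8988 + 3.6339i and -1.8988 - 3.6339i


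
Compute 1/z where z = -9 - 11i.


|z|^2 = 81+121 = 202
1/z = (-9 + 11i)/202

1/z = -0.0446 + 0.0545i


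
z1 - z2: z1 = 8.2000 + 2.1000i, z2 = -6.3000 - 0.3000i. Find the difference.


Real: 8.2 + 6.3 = 14.5
Imag: 2.1 + 0.3 = 2.4

14.5000 + 2.4000i


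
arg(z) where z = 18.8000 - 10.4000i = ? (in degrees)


Re = 18.8, Im = -10.4
arg = atan2(-10.4, 18.8) = -28.9510 degrees

arg(z) = -28.9510 degrees


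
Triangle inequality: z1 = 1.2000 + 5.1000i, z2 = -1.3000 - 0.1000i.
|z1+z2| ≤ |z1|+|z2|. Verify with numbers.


|z1| = sqrt(1.2^2 + 5.1^2) = sqrt(27.45) = 5.2393
|z2| = sqrt((-1.3)^2 + (-0.1)^2) = sqrt(1.7) = 1.3038
z1+z2 = -0.1000 + 5.0000i
|z1+z2| = sqrt(25.01) = 5.0010
|z1|+|z2| = 5.2393 + 1.3038 = 6.5431

|z1+z2| = 5.0010 ≤ |z1|+|z2| = 6.5431 (verified)


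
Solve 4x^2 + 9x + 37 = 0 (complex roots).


disc = 9^2 - 4*4*37 = 81 - 592 = -511
sqrt(|disc|) = sqrt(511) = 22.6053
Real part = -9/(2*4) = -1.1250
Imag part = 22.6053/(2*4) = 2.8257

-1.1250 ± 2.8257i


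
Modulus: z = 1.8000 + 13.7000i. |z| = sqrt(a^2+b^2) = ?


|z| = sqrt(1.8^2 + 13.7^2) = sqrt(3.24 + 187.69) = sqrt(190.93) = 13.8177

|z| = 13.8177


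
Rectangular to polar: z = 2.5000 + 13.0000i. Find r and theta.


r = sqrt(6.25+169) = sqrt(175.25) = 13.2382
theta = atan2(13, 2.5) = 79.1145 degrees

r = 13.2382, theta = 79.1145 degrees


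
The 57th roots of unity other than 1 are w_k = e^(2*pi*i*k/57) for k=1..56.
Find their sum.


With w = e^(2*pi*i/57), all 57 of the 57th roots of unity w^0 = 1, w, ..., w^(56) sum to 0: 1 + w + ... + w^(56) = (1 - w^57)/(1 - w) = 0 since w^57 = 1, w ≠ 1.
Removing the root 1: w + w^2 + ... + w^(56) = 0 - 1 = -1

Sum = -1


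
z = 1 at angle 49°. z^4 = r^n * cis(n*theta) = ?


r^4 = 1^4 = 1
n*theta = 4*49° = 196° = 196° (mod 360)
a = 1*cos(196°) = -0.9613
b = 1*sin(196°) = -0.2756

1 cis(196°) = -0.9613 - 0.2756i


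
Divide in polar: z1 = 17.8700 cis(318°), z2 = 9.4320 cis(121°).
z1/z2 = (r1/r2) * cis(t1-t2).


r = 17.8700 / 9.4320 = 1.8946
theta = 318° - 121° = 197° = 197° (mod 360)

1.8946 cis(197°)


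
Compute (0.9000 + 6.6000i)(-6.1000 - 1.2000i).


Real = 0.9*(-6.1) - 6.6*(-1.2) = -5.49 - (-7.92) = 2.43
Imag = 0.9*(-1.2) - (6.1)*6.6 = -1.08 - (40.26) = -41.34

2.4300 - 41.3400i


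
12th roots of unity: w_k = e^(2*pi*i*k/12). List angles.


The 12th roots of unity are cis(360k/12°) for k=0..11
Angle step = 360/12 = 30°
Primitive root: cis(30°)
Primitive root = 0.8660 + 0.5000i

12 roots at angles: 0°, 30°, 60°, 90°, 120°, 150°, 180°, 210°, 240°, 270°, 300°, 330°


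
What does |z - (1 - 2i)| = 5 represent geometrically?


|z - z0| = r is a circle with center z0 and radius r.
Center = (1, -2), radius = 5

Circle with center (1, -2) and radius 5


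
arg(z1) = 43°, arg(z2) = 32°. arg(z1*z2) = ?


arg(z1*z2) = 43° + 32° = 75°
Normalized to (-180°, 180°]: 75°

75°


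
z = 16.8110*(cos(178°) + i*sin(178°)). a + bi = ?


a = 16.8110*cos(178°) = 16.8110*(-0.999391) = -16.8008
b = 16.8110*sin(178°) = 16.8110*0.0349 = 0.5867

-16.8008 + 0.5867i


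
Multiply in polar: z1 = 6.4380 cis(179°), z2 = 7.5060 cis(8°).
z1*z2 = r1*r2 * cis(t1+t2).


r = 6.4380 * 7.5060 = 48.3236
theta = 179° + 8° = 187° = 187° (mod 360)

48.3236 cis(187°)


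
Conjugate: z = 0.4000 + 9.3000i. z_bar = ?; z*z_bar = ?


z_bar = 0.4000 - 9.3000i
z*z_bar = 0.4^2 + 9.3^2 = 0.16 + 86.49 = 86.65

z_bar = 0.4000 - 9.3000i, z*z_bar = 86.65


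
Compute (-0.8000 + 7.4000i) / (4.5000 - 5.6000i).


Conjugate of z2 = 4.5000 + 5.6000i
Numerator: (-0.8000 + 7.4000i)(4.5000 + 5.6000i) = -45.0400 + 28.8200i
Denominator: 4.5^2 + (-5.6)^2 = 51.61
Result = (-45.0400 + 28.8200i)/51.61

-0.8727 + 0.5584i


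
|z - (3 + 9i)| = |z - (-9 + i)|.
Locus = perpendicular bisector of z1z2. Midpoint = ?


Equal distances means the locus is the perpendicular bisector of z1 and z2.
Midpoint = ((3+(-9))/2, (9+1)/2) = (-3.0000, 5.0000)

Perpendicular bisector through (-3.0000, 5.0000)


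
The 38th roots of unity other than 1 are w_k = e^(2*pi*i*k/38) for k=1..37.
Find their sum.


With w = e^(2*pi*i/38), all 38 of the 38th roots of unity w^0 = 1, w, ..., w^(37) sum to 0: 1 + w + ... + w^(37) = (1 - w^38)/(1 - w) = 0 since w^38 = 1, w ≠ 1.
Removing the root 1: w + w^2 + ... + w^(37) = 0 - 1 = -1

Sum = -1


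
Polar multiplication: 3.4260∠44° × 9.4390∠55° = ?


r = 3.4260 * 9.4390 = 32.3380
theta = 44° + 55° = 99° = 99° (mod 360)

32.3380 cis(99°)


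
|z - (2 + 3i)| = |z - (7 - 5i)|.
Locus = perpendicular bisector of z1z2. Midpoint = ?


Equal distances means the locus is the perpendicular bisector of z1 and z2.
Midpoint = ((2+7)/2, (3+(-5))/2) = (4.5000, -1.0000)

Perpendicular bisector through (4.5000, -1.0000)


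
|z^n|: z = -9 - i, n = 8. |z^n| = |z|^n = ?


|z| = sqrt(81+1) = sqrt(82) = 9.0554
|z^8| = |z|^8 = (sqrt(82))^8 = 82^4 = 45212176

|z^8| = 45212176


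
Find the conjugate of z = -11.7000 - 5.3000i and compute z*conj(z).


z_bar = -11.7000 + 5.3000i
z*z_bar = (-11.7)^2 + (-5.3)^2 = 136.89 + 28.09 = 164.98

z_bar = -11.7000 + 5.3000i, z*z_bar = 164.98


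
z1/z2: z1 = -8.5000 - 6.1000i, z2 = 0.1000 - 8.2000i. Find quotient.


Conjugate of z2 = 0.1000 + 8.2000i
Numerator: (-8.5000 - 6.1000i)(0.1000 + 8.2000i) = 49.1700 - 70.3100i
Denominator: 0.1^2 + (-8.2)^2 = 67.25
Result = (49.1700 - 70.3100i)/67.25

0.7312 - 1.0455i


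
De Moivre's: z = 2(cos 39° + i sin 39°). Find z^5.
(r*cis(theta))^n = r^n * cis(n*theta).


r^5 = 2^5 = 32
n*theta = 5*39° = 195° = 195° (mod 360)
a = 32*cos(195°) = -30.9096
b = 32*sin(195°) = -8.2822

32 cis(195°) = -30.9096 - 8.2822i


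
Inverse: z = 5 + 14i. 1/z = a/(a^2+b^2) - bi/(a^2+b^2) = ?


|z|^2 = 25+196 = 221
1/z = (5 - 14i)/221

1/z = 0.0226 - 0.0633i


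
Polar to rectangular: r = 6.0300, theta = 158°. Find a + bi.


a = 6.0300*cos(158°) = 6.0300*(-0.92718) = -5.5909
b = 6.0300*sin(158°) = 6.0300*0.37461 = 2.2589

-5.5909 + 2.2589i


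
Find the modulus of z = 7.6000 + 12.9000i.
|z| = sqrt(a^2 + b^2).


|z| = sqrt(7.6^2 + 12.9^2) = sqrt(57.76 + 166.41) = sqrt(224.17) = 14.9723

|z| = 14.9723


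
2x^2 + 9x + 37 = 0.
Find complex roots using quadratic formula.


disc = 9^2 - 4*2*37 = 81 - 296 = -215
sqrt(|disc|) = sqrt(215) = 14.6629
Real part = -9/(2*2) = -2.2500
Imag part = 14.6629/(2*2) = 3.6657

-2.2500 ± 3.6657i


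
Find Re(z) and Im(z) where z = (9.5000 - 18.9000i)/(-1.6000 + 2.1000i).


Multiply by conjugate: (9.5000 - 18.9000i)(-1.6000 - 2.1000i) / ((-1.6)^2 + 2.1^2)
Numerator real = 9.5*(-1.6) - (18.9)*2.1 = -54.89
Numerator imag = -18.9*(-1.6) - 9.5*2.1 = 10.29
Denominator = 6.97
Re(z) = -54.89/6.97 = -7.8752
Im(z) = 10.29/6.97 = 1.4763

Re(z) = -7.8752, Im(z) = 1.4763


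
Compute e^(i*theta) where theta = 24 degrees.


cos(24°) = 0.9135
sin(24°) = 0.4067

e^(i*24°) = 0.9135 + 0.4067i


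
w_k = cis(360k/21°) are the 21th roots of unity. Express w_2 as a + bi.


Angle = 360*2/21 = 34.2857°
a = cos(34.2857°) = 0.8262
b = sin(34.2857°) = 0.5633

0.8262 + 0.5633i


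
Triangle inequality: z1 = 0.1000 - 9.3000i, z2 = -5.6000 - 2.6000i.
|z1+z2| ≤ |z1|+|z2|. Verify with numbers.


|z1| = sqrt(0.1^2 + (-9.3)^2) = sqrt(86.5) = 9.3005
|z2| = sqrt((-5.6)^2 + (-2.6)^2) = sqrt(38.12) = 6.1741
z1+z2 = -5.5000 - 11.9000i
|z1+z2| = sqrt(171.86) = 13.1095
|z1|+|z2| = 9.3005 + 6.1741 = 15.4746

|z1+z2| = 13.1095 ≤ |z1|+|z2| = 15.4746 (verified)


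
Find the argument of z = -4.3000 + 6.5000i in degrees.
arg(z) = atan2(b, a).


Re = -4.3, Im = 6.5
arg = atan2(6.5, -4.3) = 123.4862 degrees

arg(z) = 123.4862 degrees


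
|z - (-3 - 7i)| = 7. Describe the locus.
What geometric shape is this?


|z - z0| = r is a circle with center z0 and radius r.
Center = (-3, -7), radius = 7

Circle with center (-3, -7) and radius 7


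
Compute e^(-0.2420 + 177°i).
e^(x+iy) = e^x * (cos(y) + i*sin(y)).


e^-0.2420 = 0.7851
cos(177°) = -0.9986
sin(177°) = 0.0523
Real = 0.7851*(-0.9986) = -0.7840
Imag = 0.7851*0.0523 = 0.0411

-0.7840 + 0.0411i


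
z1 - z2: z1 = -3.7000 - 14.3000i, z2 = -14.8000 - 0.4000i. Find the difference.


Real: -3.7 + 14.8 = 11.1
Imag: -14.3 + 0.4 = -13.9

11.1000 - 13.9000i


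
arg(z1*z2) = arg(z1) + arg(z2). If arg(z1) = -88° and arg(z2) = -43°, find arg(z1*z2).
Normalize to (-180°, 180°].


arg(z1*z2) = -88° - 43° = -131°
Normalized to (-180°, 180°]: -131°

-131°


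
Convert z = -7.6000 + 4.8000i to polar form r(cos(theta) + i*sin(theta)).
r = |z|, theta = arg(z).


r = sqrt(57.76+23.04) = sqrt(80.8) = 8.9889
theta = atan2(4.8, -7.6) = 147.7244 degrees

r = 8.9889, theta = 147.7244 degrees


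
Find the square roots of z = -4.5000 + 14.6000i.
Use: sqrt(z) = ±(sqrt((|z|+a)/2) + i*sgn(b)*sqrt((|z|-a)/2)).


|z| = sqrt(20.25+213.16) = 15.2778
sqrt((|z|+a)/2) = sqrt((15.2778+(-4.5))/2) = sqrt(5.3889) = 2.3214
sqrt((|z|-a)/2) = sqrt((15.2778-(-4.5))/2) = sqrt(9.8889) = 3.1447

±(2.3214 + 3.1447i) i.e. 2.3214 + 3.1447i and -2.3214 - 3.1447i


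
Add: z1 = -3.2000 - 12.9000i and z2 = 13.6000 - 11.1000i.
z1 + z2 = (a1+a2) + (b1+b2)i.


Real: -3.2 + 13.6 = 10.4
Imag: -12.9 - 11.1 = -24

10.4000 - 24.0000i


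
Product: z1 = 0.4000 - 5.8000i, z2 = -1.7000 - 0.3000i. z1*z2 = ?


Real = 0.4*(-1.7) - (-5.8)*(-0.3) = -0.68 - 1.74 = -2.42
Imag = 0.4*(-0.3) - (1.7)*(-5.8) = -0.12 + 9.86 = 9.74

-2.4200 + 9.7400i


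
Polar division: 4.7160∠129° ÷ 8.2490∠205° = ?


r = 4.7160 / 8.2490 = 0.5717
theta = 129° - 205° = -76° = 284° (mod 360)

0.5717 cis(284°)


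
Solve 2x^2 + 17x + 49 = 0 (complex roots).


disc = 17^2 - 4*2*49 = 289 - 392 = -103
sqrt(|disc|) = sqrt(103) = 10.1489
Real part = -17/(2*2) = -4.2500
Imag part = 10.1489/(2*2) = 2.5372

-4.2500 ± 2.5372i


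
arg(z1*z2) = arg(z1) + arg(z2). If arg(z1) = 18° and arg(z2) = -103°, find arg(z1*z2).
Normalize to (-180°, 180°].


arg(z1*z2) = 18° - 103° = -85°
Normalized to (-180°, 180°]: -85°

-85°


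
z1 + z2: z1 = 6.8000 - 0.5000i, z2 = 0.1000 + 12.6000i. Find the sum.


Real: 6.8 + 0.1 = 6.9
Imag: -0.5 + 12.6 = 12.1

6.9000 + 12.1000i


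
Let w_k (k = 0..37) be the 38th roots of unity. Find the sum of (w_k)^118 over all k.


The roots are w_k = w^k with w = e^(2*pi*i/38), and (w^k)^118 = (w^118)^k.
So S = 1 + u + u^2 + ... + u^(37) with u = w^118.
118 = 3*38 + 4, so 118 is not a multiple of 38: u = (w^38)^3 * w^4 = w^4 ≠ 1 (w is a primitive 38th root), while u^38 = (w^38)^118 = 1.
Geometric series: S = (1 - u^38)/(1 - u) = (1 - 1)/(1 - u) = 0

S = 0


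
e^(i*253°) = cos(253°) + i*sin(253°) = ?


cos(253°) = -0.2924
sin(253°) = -0.9563

e^(i*253°) = -0.2924 - 0.9563i


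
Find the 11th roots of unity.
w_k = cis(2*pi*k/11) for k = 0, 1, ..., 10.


The 11th roots of unity are cis(360k/11°) for k=0..10
Angle step = 360/11 = 32.7273°
Primitive root: cis(32.7273°)
Primitive root = 0.8413 + 0.5406i

11 roots at angles: 0°, 32.7273°, 65.4545°, 98.1818°, 130.9091°, 163.6364°, 196.3636°, 229.0909°, 261.8182°, 294.5455°, 327.2727°


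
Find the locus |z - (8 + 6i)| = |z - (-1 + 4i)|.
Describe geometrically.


Equal distances means the locus is the perpendicular bisector of z1 and z2.
Midpoint = ((8+(-1))/2, (6+4)/2) = (3.5000, 5.0000)

Perpendicular bisector through (3.5000, 5.0000)


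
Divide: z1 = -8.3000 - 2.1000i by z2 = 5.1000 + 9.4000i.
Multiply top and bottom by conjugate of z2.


Conjugate of z2 = 5.1000 - 9.4000i
Numerator: (-8.3000 - 2.1000i)(5.1000 - 9.4000i) = -62.0700 + 67.3100i
Denominator: 5.1^2 + 9.4^2 = 114.37
Result = (-62.0700 + 67.3100i)/114.37

-0.5427 + 0.5885i


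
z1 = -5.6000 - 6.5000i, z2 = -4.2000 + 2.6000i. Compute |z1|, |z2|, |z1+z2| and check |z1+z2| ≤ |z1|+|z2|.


|z1| = sqrt((-5.6)^2 + (-6.5)^2) = sqrt(73.61) = 8.5796
|z2| = sqrt((-4.2)^2 + 2.6^2) = sqrt(24.4) = 4.9396
z1+z2 = -9.8000 - 3.9000i
|z1+z2| = sqrt(111.25) = 10.5475
|z1|+|z2| = 8.5796 + 4.9396 = 13.5192

|z1+z2| = 10.5475 ≤ |z1|+|z2| = 13.5192 (verified)


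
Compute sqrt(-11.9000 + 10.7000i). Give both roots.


|z| = sqrt(141.61+114.49) = 16.0031
sqrt((|z|+a)/2) = sqrt((16.0031+(-11.9))/2) = sqrt(2.0516) = 1.4323
sqrt((|z|-a)/2) = sqrt((16.0031-(-11.9))/2) = sqrt(13.9516) = 3.7352

±(1.4323 + 3.7352i) i.e. 1.4323 + 3.7352i and -1.4323 - 3.7352i


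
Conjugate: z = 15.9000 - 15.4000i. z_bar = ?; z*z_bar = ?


z_bar = 15.9000 + 15.4000i
z*z_bar = 15.9^2 + (-15.4)^2 = 252.81 + 237.16 = 489.97

z_bar = 15.9000 + 15.4000i, z*z_bar = 489.97


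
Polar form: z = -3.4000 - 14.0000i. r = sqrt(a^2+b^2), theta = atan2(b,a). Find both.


r = sqrt(11.56+196) = sqrt(207.56) = 14.4069
theta = atan2(-14, -3.4) = -103.6504 degrees

r = 14.4069, theta = -103.6504 degrees


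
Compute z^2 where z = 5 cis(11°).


r^2 = 5^2 = 25
n*theta = 2*11° = 22° = 22° (mod 360)
a = 25*cos(22°) = 23.1796
b = 25*sin(22°) = 9.3652

25 cis(22°) = 23.1796 + 9.3652i


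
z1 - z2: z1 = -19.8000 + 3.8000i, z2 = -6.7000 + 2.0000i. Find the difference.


Real: -19.8 + 6.7 = -13.1
Imag: 3.8 - 2 = 1.8

-13.1000 + 1.8000i


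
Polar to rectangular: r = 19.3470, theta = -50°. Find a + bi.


a = 19.3470*cos(-50°) = 19.3470*0.642788 = 12.4360
b = 19.3470*sin(-50°) = 19.3470*(-0.766044) = -14.8207

12.4360 - 14.8207i


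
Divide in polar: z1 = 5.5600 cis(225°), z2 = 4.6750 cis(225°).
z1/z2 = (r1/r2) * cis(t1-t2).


r = 5.5600 / 4.6750 = 1.1893
theta = 225° - 225° = 0° = 0° (mod 360)

1.1893 cis(0°)


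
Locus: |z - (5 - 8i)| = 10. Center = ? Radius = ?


|z - z0| = r is a circle with center z0 and radius r.
Center = (5, -8), radius = 10

Circle with center (5, -8) and radius 10


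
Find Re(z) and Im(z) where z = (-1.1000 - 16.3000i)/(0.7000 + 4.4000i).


Multiply by conjugate: (-1.1000 - 16.3000i)(0.7000 - 4.4000i) / (0.7^2 + 4.4^2)
Numerator real = -1.1*0.7 - (16.3)*4.4 = -72.49
Numerator imag = -16.3*0.7 - (-1.1)*4.4 = -6.57
Denominator = 19.85
Re(z) = -72.49/19.85 = -3.6519
Im(z) = -6.57/19.85 = -0.3310

Re(z) = -3.6519, Im(z) = -0.3310


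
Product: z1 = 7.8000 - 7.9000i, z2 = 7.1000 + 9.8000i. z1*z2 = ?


Real = 7.8*7.1 - (-7.9)*9.8 = 55.38 - (-77.42) = 132.8
Imag = 7.8*9.8 + 7.1*(-7.9) = 76.44 - (56.09) = 20.35

132.8000 + 20.3500i


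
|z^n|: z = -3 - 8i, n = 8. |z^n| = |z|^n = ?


|z| = sqrt(9+64) = sqrt(73) = 8.5440
|z^8| = |z|^8 = (sqrt(73))^8 = 73^4 = 28398241

|z^8| = 28398241


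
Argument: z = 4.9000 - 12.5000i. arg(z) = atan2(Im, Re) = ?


Re = 4.9, Im = -12.5
arg = atan2(-12.5, 4.9) = -68.5948 degrees

arg(z) = -68.5948 degrees


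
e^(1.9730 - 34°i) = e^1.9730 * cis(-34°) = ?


e^1.9730 = 7.1922
cos(-34°) = 0.82904
sin(-34°) = -0.55919
Real = 7.1922*0.82904 = 5.9626
Imag = 7.1922*(-0.55919) = -4.0218

5.9626 - 4.0218i


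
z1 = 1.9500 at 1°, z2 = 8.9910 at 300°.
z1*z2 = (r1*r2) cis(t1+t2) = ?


r = 1.9500 * 8.9910 = 17.5324
theta = 1° + 300° = 301° = 301° (mod 360)

17.5324 cis(301°)


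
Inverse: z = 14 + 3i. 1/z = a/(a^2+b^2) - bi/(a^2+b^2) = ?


|z|^2 = 196+9 = 205
1/z = (14 - 3i)/205

1/z = 0.0683 - 0.0146i


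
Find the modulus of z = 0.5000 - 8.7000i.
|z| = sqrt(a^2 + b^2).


|z| = sqrt(0.5^2 + (-8.7)^2) = sqrt(0.25 + 75.69) = sqrt(75.94) = 8.7144

|z| = 8.7144


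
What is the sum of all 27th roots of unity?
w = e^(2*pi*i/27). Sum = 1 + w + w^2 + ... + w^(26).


The sum of all 27th roots of unity is 0.
Geometric series: (1 - w^27)/(1 - w) = (1-1)/(1-w) = 0 since w^27 = 1, w ≠ 1.
Alternatively: coefficient of z^26 in z^27 - 1 is 0.

0


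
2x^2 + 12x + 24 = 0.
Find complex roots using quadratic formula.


disc = 12^2 - 4*2*24 = 144 - 192 = -48
sqrt(|disc|) = sqrt(48) = 6.9282
Real part = -12/(2*2) = -3.0000
Imag part = 6.9282/(2*2) = 1.7321

-3.0000 ± 1.7321i


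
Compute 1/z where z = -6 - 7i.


|z|^2 = 36+49 = 85
1/z = (-6 + 7i)/85

1/z = -0.0706 + 0.0824i


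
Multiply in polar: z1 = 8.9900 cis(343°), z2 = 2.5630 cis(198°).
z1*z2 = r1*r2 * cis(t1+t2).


r = 8.9900 * 2.5630 = 23.0414
theta = 343° + 198° = 541° = 181° (mod 360)

23.0414 cis(181°)


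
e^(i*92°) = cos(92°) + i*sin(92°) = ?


cos(92°) = -0.0349
sin(92°) = 0.9994

e^(i*92°) = -0.0349 + 0.9994i


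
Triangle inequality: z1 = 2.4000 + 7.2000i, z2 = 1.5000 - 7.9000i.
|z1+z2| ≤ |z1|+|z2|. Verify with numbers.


|z1| = sqrt(2.4^2 + 7.2^2) = sqrt(57.6) = 7.5895
|z2| = sqrt(1.5^2 + (-7.9)^2) = sqrt(64.66) = 8.0411
z1+z2 = 3.9000 - 0.7000i
|z1+z2| = sqrt(15.7) = 3.9623
|z1|+|z2| = 7.5895 + 8.0411 = 15.6306

|z1+z2| = 3.9623 ≤ |z1|+|z2| = 15.6306 (verified)


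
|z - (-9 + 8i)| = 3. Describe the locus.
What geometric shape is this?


|z - z0| = r is a circle with center z0 and radius r.
Center = (-9, 8), radius = 3

Circle with center (-9, 8) and radius 3


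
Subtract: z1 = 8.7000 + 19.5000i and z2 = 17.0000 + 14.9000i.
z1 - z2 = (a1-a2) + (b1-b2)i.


Real: 8.7 - 17 = -8.3
Imag: 19.5 - 14.9 = 4.6

-8.3000 + 4.6000i


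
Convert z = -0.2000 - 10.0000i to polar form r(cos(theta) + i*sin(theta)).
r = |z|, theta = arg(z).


r = sqrt(0.04+100) = sqrt(100.04) = 10.0020
theta = atan2(-10, -0.2) = -91.1458 degrees

r = 10.0020, theta = -91.1458 degrees


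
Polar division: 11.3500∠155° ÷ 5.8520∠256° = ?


r = 11.3500 / 5.8520 = 1.9395
theta = 155° - 256° = -101° = 259° (mod 360)

1.9395 cis(259°)


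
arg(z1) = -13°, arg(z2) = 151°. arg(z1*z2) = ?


arg(z1*z2) = -13° + 151° = 138°
Normalized to (-180°, 180°]: 138°

138°


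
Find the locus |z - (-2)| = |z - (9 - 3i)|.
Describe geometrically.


Equal distances means the locus is the perpendicular bisector of z1 and z2.
Midpoint = ((-2+9)/2, (0+(-3))/2) = (3.5000, -1.5000)

Perpendicular bisector through (3.5000, -1.5000)


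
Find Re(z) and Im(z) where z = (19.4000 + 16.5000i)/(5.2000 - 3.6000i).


Multiply by conjugate: (19.4000 + 16.5000i)(5.2000 + 3.6000i) / (5.2^2 + (-3.6)^2)
Numerator real = 19.4*5.2 + 16.5*(-3.6) = 41.48
Numerator imag = 16.5*5.2 - 19.4*(-3.6) = 155.64
Denominator = 40
Re(z) = 41.48/40 = 1.0370
Im(z) = 155.64/40 = 3.8910

Re(z) = 1.0370, Im(z) = 3.8910


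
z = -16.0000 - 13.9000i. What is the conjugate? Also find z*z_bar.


z_bar = -16.0000 + 13.9000i
z*z_bar = (-16)^2 + (-13.9)^2 = 256 + 193.21 = 449.21

z_bar = -16.0000 + 13.9000i, z*z_bar = 449.21


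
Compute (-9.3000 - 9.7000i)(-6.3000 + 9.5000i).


Real = -9.3*(-6.3) - (-9.7)*9.5 = 58.59 - (-92.15) = 150.74
Imag = -9.3*9.5 - (6.3)*(-9.7) = -88.35 + 61.11 = -27.24

150.7400 - 27.2400i


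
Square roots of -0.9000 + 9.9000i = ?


|z| = sqrt(0.81+98.01) = 9.9408
sqrt((|z|+a)/2) = sqrt((9.9408+(-0.9))/2) = sqrt(4.5204) = 2.1261
sqrt((|z|-a)/2) = sqrt((9.9408-(-0.9))/2) = sqrt(5.4204) = 2.3282

±(2.1261 + 2.3282i) i.e. 2.1261 + 2.3282i and -2.1261 - 2.3282i


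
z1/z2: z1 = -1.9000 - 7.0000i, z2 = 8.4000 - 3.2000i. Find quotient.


Conjugate of z2 = 8.4000 + 3.2000i
Numerator: (-1.9000 - 7.0000i)(8.4000 + 3.2000i) = 6.4400 - 64.8800i
Denominator: 8.4^2 + (-3.2)^2 = 80.8
Result = (6.4400 - 64.8800i)/80.8

0.0797 - 0.8030i


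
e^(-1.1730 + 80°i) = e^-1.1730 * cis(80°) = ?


e^-1.1730 = 0.3094
cos(80°) = 0.1736
sin(80°) = 0.9848
Real = 0.3094*0.1736 = 0.0537
Imag = 0.3094*0.9848 = 0.3047

0.0537 + 0.3047i


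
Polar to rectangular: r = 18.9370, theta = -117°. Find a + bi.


a = 18.9370*cos(-117°) = 18.9370*(-0.45399) = -8.5972
b = 18.9370*sin(-117°) = 18.9370*(-0.891007) = -16.8730

-8.5972 - 16.8730i


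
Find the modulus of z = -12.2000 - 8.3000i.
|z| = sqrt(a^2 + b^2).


|z| = sqrt((-12.2)^2 + (-8.3)^2) = sqrt(148.84 + 68.89) = sqrt(217.73) = 14.7557

|z| = 14.7557


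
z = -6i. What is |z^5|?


|z| = sqrt(0+36) = sqrt(36) = 6
|z^5| = |z|^5 = 6^5 = 7776

|z^5| = 7776


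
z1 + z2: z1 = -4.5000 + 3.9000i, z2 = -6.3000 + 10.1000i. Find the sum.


Real: -4.5 - 6.3 = -10.8
Imag: 3.9 + 10.1 = 14

-10.8000 + 14.0000i


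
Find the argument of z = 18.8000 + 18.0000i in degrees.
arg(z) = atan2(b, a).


Re = 18.8, Im = 18
arg = atan2(18, 18.8) = 43.7546 degrees

arg(z) = 43.7546 degrees


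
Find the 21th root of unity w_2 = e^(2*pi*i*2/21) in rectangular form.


Angle = 360*2/21 = 34.2857°
a = cos(34.2857°) = 0.8262
b = sin(34.2857°) = 0.5633

0.8262 + 0.5633i


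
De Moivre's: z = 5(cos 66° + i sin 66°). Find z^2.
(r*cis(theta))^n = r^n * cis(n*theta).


r^2 = 5^2 = 25
n*theta = 2*66° = 132° = 132° (mod 360)
a = 25*cos(132°) = -16.7283
b = 25*sin(132°) = 18.5786

25 cis(132°) = -16.7283 + 18.5786i


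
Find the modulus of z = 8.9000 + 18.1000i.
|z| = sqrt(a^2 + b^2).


|z| = sqrt(8.9^2 + 18.1^2) = sqrt(79.21 + 327.61) = sqrt(406.82) = 20.1698

|z| = 20.1698


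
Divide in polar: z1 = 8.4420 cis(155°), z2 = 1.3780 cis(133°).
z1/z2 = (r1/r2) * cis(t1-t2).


r = 8.4420 / 1.3780 = 6.1263
theta = 155° - 133° = 22° = 22° (mod 360)

6.1263 cis(22°)


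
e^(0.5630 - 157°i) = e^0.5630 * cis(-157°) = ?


e^0.5630 = 1.7559
cos(-157°) = -0.9205
sin(-157°) = -0.39073
Real = 1.7559*(-0.9205) = -1.6163
Imag = 1.7559*(-0.39073) = -0.6861

-1.6163 - 0.6861i


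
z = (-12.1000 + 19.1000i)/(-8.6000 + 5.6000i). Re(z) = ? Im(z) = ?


Multiply by conjugate: (-12.1000 + 19.1000i)(-8.6000 - 5.6000i) / ((-8.6)^2 + 5.6^2)
Numerator real = -12.1*(-8.6) + 19.1*5.6 = 211.02
Numerator imag = 19.1*(-8.6) - (-12.1)*5.6 = -96.5
Denominator = 105.32
Re(z) = 211.02/105.32 = 2.0036
Im(z) = -96.5/105.32 = -0.9163

Re(z) = 2.0036, Im(z) = -0.9163


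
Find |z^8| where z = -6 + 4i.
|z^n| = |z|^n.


|z| = sqrt(36+16) = sqrt(52) = 7.2111
|z^8| = |z|^8 = (sqrt(52))^8 = 52^4 = 7311616

|z^8| = 7311616


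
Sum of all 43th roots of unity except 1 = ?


With w = e^(2*pi*i/43), all 43 of the 43th roots of unity w^0 = 1, w, ..., w^(42) sum to 0: 1 + w + ... + w^(42) = (1 - w^43)/(1 - w) = 0 since w^43 = 1, w ≠ 1.
Removing the root 1: w + w^2 + ... + w^(42) = 0 - 1 = -1

Sum = -1


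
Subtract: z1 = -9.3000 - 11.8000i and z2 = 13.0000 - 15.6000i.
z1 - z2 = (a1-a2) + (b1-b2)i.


Real: -9.3 - 13 = -22.3
Imag: -11.8 + 15.6 = 3.8

-22.3000 + 3.8000i


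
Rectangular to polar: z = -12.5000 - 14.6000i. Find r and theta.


r = sqrt(156.25+213.16) = sqrt(369.41) = 19.2200
theta = atan2(-14.6, -12.5) = -130.5690 degrees

r = 19.2200, theta = -130.5690 degrees


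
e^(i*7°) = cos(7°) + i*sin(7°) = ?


cos(7°) = 0.9925
sin(7°) = 0.1219

e^(i*7°) = 0.9925 + 0.1219i


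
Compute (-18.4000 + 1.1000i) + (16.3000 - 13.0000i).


Real: -18.4 + 16.3 = -2.1
Imag: 1.1 - 13 = -11.9

-2.1000 - 11.9000i


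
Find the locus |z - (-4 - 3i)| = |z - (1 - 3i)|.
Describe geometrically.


Equal distances means the locus is the perpendicular bisector of z1 and z2.
Midpoint = ((-4+1)/2, (-3+(-3))/2) = (-1.5000, -3.0000)

Perpendicular bisector through (-1.5000, -3.0000)


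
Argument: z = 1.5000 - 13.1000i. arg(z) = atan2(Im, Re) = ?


Re = 1.5, Im = -13.1
arg = atan2(-13.1, 1.5) = -83.4679 degrees

arg(z) = -83.4679 degrees


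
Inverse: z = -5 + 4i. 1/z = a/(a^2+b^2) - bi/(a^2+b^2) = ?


|z|^2 = 25+16 = 41
1/z = (-5 - 4i)/41

1/z = -0.1220 - 0.0976i


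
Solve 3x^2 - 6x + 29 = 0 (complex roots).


disc = (-6)^2 - 4*3*29 = 36 - 348 = -312
sqrt(|disc|) = sqrt(312) = 17.6635
Real part = 6/(2*3) = 1.0000
Imag part = 17.6635/(2*3) = 2.9439

1.0000 ± 2.9439i


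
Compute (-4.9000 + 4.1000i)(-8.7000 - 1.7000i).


Real = -4.9*(-8.7) - 4.1*(-1.7) = 42.63 - (-6.97) = 49.6
Imag = -4.9*(-1.7) - (8.7)*4.1 = 8.33 - (35.67) = -27.34

49.6000 - 27.3400i


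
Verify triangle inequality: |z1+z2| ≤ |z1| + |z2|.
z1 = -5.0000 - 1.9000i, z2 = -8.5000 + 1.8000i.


|z1| = sqrt((-5)^2 + (-1.9)^2) = sqrt(28.61) = 5.3488
|z2| = sqrt((-8.5)^2 + 1.8^2) = sqrt(75.49) = 8.6885
z1+z2 = -13.5000 - 0.1000i
|z1+z2| = sqrt(182.26) = 13.5004
|z1|+|z2| = 5.3488 + 8.6885 = 14.0373

|z1+z2| = 13.5004 ≤ |z1|+|z2| = 14.0373 (verified)


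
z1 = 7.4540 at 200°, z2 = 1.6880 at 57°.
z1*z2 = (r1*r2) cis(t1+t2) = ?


r = 7.4540 * 1.6880 = 12.5824
theta = 200° + 57° = 257° = 257° (mod 360)

12.5824 cis(257°)


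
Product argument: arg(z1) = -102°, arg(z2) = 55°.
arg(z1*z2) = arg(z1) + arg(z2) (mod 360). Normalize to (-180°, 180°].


arg(z1*z2) = -102° + 55° = -47°
Normalized to (-180°, 180°]: -47°

-47°
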